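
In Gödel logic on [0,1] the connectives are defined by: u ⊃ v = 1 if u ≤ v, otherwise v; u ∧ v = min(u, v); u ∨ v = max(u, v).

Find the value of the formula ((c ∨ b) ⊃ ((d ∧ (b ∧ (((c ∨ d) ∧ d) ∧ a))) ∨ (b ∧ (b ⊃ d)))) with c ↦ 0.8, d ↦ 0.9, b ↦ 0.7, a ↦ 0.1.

0.70

(c ∨ b) = max(0.8, 0.7) = 0.8
(c ∨ d) = max(0.8, 0.9) = 0.9
((c ∨ d) ∧ d) = min(0.9, 0.9) = 0.9
(((c ∨ d) ∧ d) ∧ a) = min(0.9, 0.1) = 0.1
(b ∧ (((c ∨ d) ∧ d) ∧ a)) = min(0.7, 0.1) = 0.1
(d ∧ (b ∧ (((c ∨ d) ∧ d) ∧ a))) = min(0.9, 0.1) = 0.1
(b ⊃ d): 0.7 ≤ 0.9, so result = 1
(b ∧ (b ⊃ d)) = min(0.7, 1) = 0.7
((d ∧ (b ∧ (((c ∨ d) ∧ d) ∧ a))) ∨ (b ∧ (b ⊃ d))) = max(0.1, 0.7) = 0.7
((c ∨ b) ⊃ ((d ∧ (b ∧ (((c ∨ d) ∧ d) ∧ a))) ∨ (b ∧ (b ⊃ d)))): 0.8 > 0.7, so result = 0.7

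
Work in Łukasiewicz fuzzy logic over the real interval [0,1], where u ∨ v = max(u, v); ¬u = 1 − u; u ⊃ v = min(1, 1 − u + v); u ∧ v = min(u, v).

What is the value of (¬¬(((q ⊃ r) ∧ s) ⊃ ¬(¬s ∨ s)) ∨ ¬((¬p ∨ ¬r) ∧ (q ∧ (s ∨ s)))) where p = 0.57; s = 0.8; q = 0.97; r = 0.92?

0.57

(q ⊃ r): min(1, 1 − 0.97 + 0.92) = 0.95
((q ⊃ r) ∧ s) = min(0.95, 0.8) = 0.8
¬s: Łukasiewicz ¬ gives 1 − 0.8 = 0.2
(¬s ∨ s) = max(0.2, 0.8) = 0.8
¬(¬s ∨ s): Łukasiewicz ¬ gives 1 − 0.8 = 0.2
(((q ⊃ r) ∧ s) ⊃ ¬(¬s ∨ s)): min(1, 1 − 0.8 + 0.2) = 0.4
¬(((q ⊃ r) ∧ s) ⊃ ¬(¬s ∨ s)): Łukasiewicz ¬ gives 1 − 0.4 = 0.6
¬¬(((q ⊃ r) ∧ s) ⊃ ¬(¬s ∨ s)): Łukasiewicz ¬ gives 1 − 0.6 = 0.4
¬p: Łukasiewicz ¬ gives 1 − 0.57 = 0.43
¬r: Łukasiewicz ¬ gives 1 − 0.92 = 0.08
(¬p ∨ ¬r) = max(0.43, 0.08) = 0.43
(s ∨ s) = max(0.8, 0.8) = 0.8
(q ∧ (s ∨ s)) = min(0.97, 0.8) = 0.8
((¬p ∨ ¬r) ∧ (q ∧ (s ∨ s))) = min(0.43, 0.8) = 0.43
¬((¬p ∨ ¬r) ∧ (q ∧ (s ∨ s))): Łukasiewicz ¬ gives 1 − 0.43 = 0.57
(¬¬(((q ⊃ r) ∧ s) ⊃ ¬(¬s ∨ s)) ∨ ¬((¬p ∨ ¬r) ∧ (q ∧ (s ∨ s)))) = max(0.4, 0.57) = 0.57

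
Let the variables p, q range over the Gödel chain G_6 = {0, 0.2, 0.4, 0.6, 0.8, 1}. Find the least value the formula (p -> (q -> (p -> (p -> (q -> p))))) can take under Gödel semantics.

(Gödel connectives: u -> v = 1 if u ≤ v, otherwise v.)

Every assignment gives 1. For instance at p = 0, q = 0:
  (q -> p): 0 ≤ 0, so result = 1
  (p -> (q -> p)): 0 ≤ 1, so result = 1
  (p -> (p -> (q -> p))): 0 ≤ 1, so result = 1
  (q -> (p -> (p -> (q -> p)))): 0 ≤ 1, so result = 1
  (p -> (q -> (p -> (p -> (q -> p))))): 0 ≤ 1, so result = 1
All 36 assignments give value 1 — the formula is a G_6-tautology.

1.00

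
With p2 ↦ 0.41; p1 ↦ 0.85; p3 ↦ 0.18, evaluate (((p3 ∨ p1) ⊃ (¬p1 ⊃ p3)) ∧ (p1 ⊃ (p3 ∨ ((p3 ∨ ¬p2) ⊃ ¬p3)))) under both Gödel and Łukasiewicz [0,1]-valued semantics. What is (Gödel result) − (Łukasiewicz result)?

Gödel evaluation:
  (p3 ∨ p1) = max(0.18, 0.85) = 0.85
  ¬p1: Gödel ¬ of 0.85 = 0 (operand ≠ 0)
  (¬p1 ⊃ p3): 0 ≤ 0.18, so result = 1
  ((p3 ∨ p1) ⊃ (¬p1 ⊃ p3)): 0.85 ≤ 1, so result = 1
  ¬p2: Gödel ¬ of 0.41 = 0 (operand ≠ 0)
  (p3 ∨ ¬p2) = max(0.18, 0) = 0.18
  ¬p3: Gödel ¬ of 0.18 = 0 (operand ≠ 0)
  ((p3 ∨ ¬p2) ⊃ ¬p3): 0.18 > 0, so result = 0
  (p3 ∨ ((p3 ∨ ¬p2) ⊃ ¬p3)) = max(0.18, 0) = 0.18
  (p1 ⊃ (p3 ∨ ((p3 ∨ ¬p2) ⊃ ¬p3))): 0.85 > 0.18, so result = 0.18
  (((p3 ∨ p1) ⊃ (¬p1 ⊃ p3)) ∧ (p1 ⊃ (p3 ∨ ((p3 ∨ ¬p2) ⊃ ¬p3)))) = min(1, 0.18) = 0.18
  Gödel value = 0.18
Łukasiewicz evaluation:
  (p3 ∨ p1) = max(0.18, 0.85) = 0.85
  ¬p1: Łukasiewicz ¬ gives 1 − 0.85 = 0.15
  (¬p1 ⊃ p3): min(1, 1 − 0.15 + 0.18) = 1
  ((p3 ∨ p1) ⊃ (¬p1 ⊃ p3)): min(1, 1 − 0.85 + 1) = 1
  ¬p2: Łukasiewicz ¬ gives 1 − 0.41 = 0.59
  (p3 ∨ ¬p2) = max(0.18, 0.59) = 0.59
  ¬p3: Łukasiewicz ¬ gives 1 − 0.18 = 0.82
  ((p3 ∨ ¬p2) ⊃ ¬p3): min(1, 1 − 0.59 + 0.82) = 1
  (p3 ∨ ((p3 ∨ ¬p2) ⊃ ¬p3)) = max(0.18, 1) = 1
  (p1 ⊃ (p3 ∨ ((p3 ∨ ¬p2) ⊃ ¬p3))): min(1, 1 − 0.85 + 1) = 1
  (((p3 ∨ p1) ⊃ (¬p1 ⊃ p3)) ∧ (p1 ⊃ (p3 ∨ ((p3 ∨ ¬p2) ⊃ ¬p3)))) = min(1, 1) = 1
  Łukasiewicz value = 1
Difference: 0.18 − 1 = -0.82

-0.82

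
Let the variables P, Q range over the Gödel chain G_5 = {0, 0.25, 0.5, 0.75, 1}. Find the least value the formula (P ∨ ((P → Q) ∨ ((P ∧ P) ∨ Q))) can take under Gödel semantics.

0.25

The minimum is attained at P = 0.25, Q = 0:
  (P → Q): 0.25 > 0, so result = 0
  (P ∧ P) = min(0.25, 0.25) = 0.25
  ((P ∧ P) ∨ Q) = max(0.25, 0) = 0.25
  ((P → Q) ∨ ((P ∧ P) ∨ Q)) = max(0, 0.25) = 0.25
  (P ∨ ((P → Q) ∨ ((P ∧ P) ∨ Q))) = max(0.25, 0.25) = 0.25
Checking all 25 assignments confirms none give a value below 0.25.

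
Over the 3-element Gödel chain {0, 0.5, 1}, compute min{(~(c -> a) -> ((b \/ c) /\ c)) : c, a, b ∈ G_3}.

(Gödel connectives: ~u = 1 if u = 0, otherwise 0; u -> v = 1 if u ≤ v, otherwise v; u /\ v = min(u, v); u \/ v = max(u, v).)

0.50

The minimum is attained at c = 0.5, a = 0, b = 0:
  (c -> a): 0.5 > 0, so result = 0
  ~(c -> a): Gödel ¬ of 0 = 1 (operand is 0)
  (b \/ c) = max(0, 0.5) = 0.5
  ((b \/ c) /\ c) = min(0.5, 0.5) = 0.5
  (~(c -> a) -> ((b \/ c) /\ c)): 1 > 0.5, so result = 0.5
Checking all 27 assignments confirms none give a value below 0.50.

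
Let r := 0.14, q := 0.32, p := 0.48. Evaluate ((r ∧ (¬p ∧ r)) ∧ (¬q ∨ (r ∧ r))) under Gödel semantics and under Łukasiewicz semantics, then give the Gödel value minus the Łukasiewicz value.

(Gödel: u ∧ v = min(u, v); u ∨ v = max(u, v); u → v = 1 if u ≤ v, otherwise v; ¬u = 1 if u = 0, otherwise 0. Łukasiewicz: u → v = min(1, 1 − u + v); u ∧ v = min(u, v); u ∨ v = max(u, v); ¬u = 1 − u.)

Gödel evaluation:
  ¬p: Gödel ¬ of 0.48 = 0 (operand ≠ 0)
  (¬p ∧ r) = min(0, 0.14) = 0
  (r ∧ (¬p ∧ r)) = min(0.14, 0) = 0
  ¬q: Gödel ¬ of 0.32 = 0 (operand ≠ 0)
  (r ∧ r) = min(0.14, 0.14) = 0.14
  (¬q ∨ (r ∧ r)) = max(0, 0.14) = 0.14
  ((r ∧ (¬p ∧ r)) ∧ (¬q ∨ (r ∧ r))) = min(0, 0.14) = 0
  Gödel value = 0
Łukasiewicz evaluation:
  ¬p: Łukasiewicz ¬ gives 1 − 0.48 = 0.52
  (¬p ∧ r) = min(0.52, 0.14) = 0.14
  (r ∧ (¬p ∧ r)) = min(0.14, 0.14) = 0.14
  ¬q: Łukasiewicz ¬ gives 1 − 0.32 = 0.68
  (r ∧ r) = min(0.14, 0.14) = 0.14
  (¬q ∨ (r ∧ r)) = max(0.68, 0.14) = 0.68
  ((r ∧ (¬p ∧ r)) ∧ (¬q ∨ (r ∧ r))) = min(0.14, 0.68) = 0.14
  Łukasiewicz value = 0.14
Difference: 0 − 0.14 = -0.14

-0.14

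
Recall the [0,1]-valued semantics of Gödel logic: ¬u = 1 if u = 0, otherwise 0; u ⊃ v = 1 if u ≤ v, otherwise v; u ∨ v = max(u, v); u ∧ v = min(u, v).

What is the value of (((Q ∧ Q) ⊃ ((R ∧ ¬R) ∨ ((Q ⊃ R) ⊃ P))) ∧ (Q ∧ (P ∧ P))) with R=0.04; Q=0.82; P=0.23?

0.23

(Q ∧ Q) = min(0.82, 0.82) = 0.82
¬R: Gödel ¬ of 0.04 = 0 (operand ≠ 0)
(R ∧ ¬R) = min(0.04, 0) = 0
(Q ⊃ R): 0.82 > 0.04, so result = 0.04
((Q ⊃ R) ⊃ P): 0.04 ≤ 0.23, so result = 1
((R ∧ ¬R) ∨ ((Q ⊃ R) ⊃ P)) = max(0, 1) = 1
((Q ∧ Q) ⊃ ((R ∧ ¬R) ∨ ((Q ⊃ R) ⊃ P))): 0.82 ≤ 1, so result = 1
(P ∧ P) = min(0.23, 0.23) = 0.23
(Q ∧ (P ∧ P)) = min(0.82, 0.23) = 0.23
(((Q ∧ Q) ⊃ ((R ∧ ¬R) ∨ ((Q ⊃ R) ⊃ P))) ∧ (Q ∧ (P ∧ P))) = min(1, 0.23) = 0.23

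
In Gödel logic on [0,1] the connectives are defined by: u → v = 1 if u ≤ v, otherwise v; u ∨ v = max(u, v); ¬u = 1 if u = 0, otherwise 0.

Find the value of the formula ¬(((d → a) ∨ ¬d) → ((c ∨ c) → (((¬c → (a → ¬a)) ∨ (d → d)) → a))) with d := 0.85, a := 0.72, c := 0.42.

(d → a): 0.85 > 0.72, so result = 0.72
¬d: Gödel ¬ of 0.85 = 0 (operand ≠ 0)
((d → a) ∨ ¬d) = max(0.72, 0) = 0.72
(c ∨ c) = max(0.42, 0.42) = 0.42
¬c: Gödel ¬ of 0.42 = 0 (operand ≠ 0)
¬a: Gödel ¬ of 0.72 = 0 (operand ≠ 0)
(a → ¬a): 0.72 > 0, so result = 0
(¬c → (a → ¬a)): 0 ≤ 0, so result = 1
(d → d): 0.85 ≤ 0.85, so result = 1
((¬c → (a → ¬a)) ∨ (d → d)) = max(1, 1) = 1
(((¬c → (a → ¬a)) ∨ (d → d)) → a): 1 > 0.72, so result = 0.72
((c ∨ c) → (((¬c → (a → ¬a)) ∨ (d → d)) → a)): 0.42 ≤ 0.72, so result = 1
(((d → a) ∨ ¬d) → ((c ∨ c) → (((¬c → (a → ¬a)) ∨ (d → d)) → a))): 0.72 ≤ 1, so result = 1
¬(((d → a) ∨ ¬d) → ((c ∨ c) → (((¬c → (a → ¬a)) ∨ (d → d)) → a))): Gödel ¬ of 1 = 0 (operand ≠ 0)

0.00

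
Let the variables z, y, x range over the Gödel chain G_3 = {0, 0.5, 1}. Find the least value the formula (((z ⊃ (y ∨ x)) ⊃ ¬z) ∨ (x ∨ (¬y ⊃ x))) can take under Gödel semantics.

The minimum is attained at z = 0.5, y = 0, x = 0.5:
  (y ∨ x) = max(0, 0.5) = 0.5
  (z ⊃ (y ∨ x)): 0.5 ≤ 0.5, so result = 1
  ¬z: Gödel ¬ of 0.5 = 0 (operand ≠ 0)
  ((z ⊃ (y ∨ x)) ⊃ ¬z): 1 > 0, so result = 0
  ¬y: Gödel ¬ of 0 = 1 (operand is 0)
  (¬y ⊃ x): 1 > 0.5, so result = 0.5
  (x ∨ (¬y ⊃ x)) = max(0.5, 0.5) = 0.5
  (((z ⊃ (y ∨ x)) ⊃ ¬z) ∨ (x ∨ (¬y ⊃ x))) = max(0, 0.5) = 0.5
Checking all 27 assignments confirms none give a value below 0.50.

0.50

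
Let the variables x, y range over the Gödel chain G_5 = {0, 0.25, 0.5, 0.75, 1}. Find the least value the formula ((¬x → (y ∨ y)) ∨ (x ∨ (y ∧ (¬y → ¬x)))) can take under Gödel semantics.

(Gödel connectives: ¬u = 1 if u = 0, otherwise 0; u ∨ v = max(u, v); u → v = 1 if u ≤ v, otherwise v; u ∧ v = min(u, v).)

0.00

The minimum is attained at x = 0, y = 0:
  ¬x: Gödel ¬ of 0 = 1 (operand is 0)
  (y ∨ y) = max(0, 0) = 0
  (¬x → (y ∨ y)): 1 > 0, so result = 0
  ¬y: Gödel ¬ of 0 = 1 (operand is 0)
  ¬x: Gödel ¬ of 0 = 1 (operand is 0)
  (¬y → ¬x): 1 ≤ 1, so result = 1
  (y ∧ (¬y → ¬x)) = min(0, 1) = 0
  (x ∨ (y ∧ (¬y → ¬x))) = max(0, 0) = 0
  ((¬x → (y ∨ y)) ∨ (x ∨ (y ∧ (¬y → ¬x)))) = max(0, 0) = 0
Checking all 25 assignments confirms none give a value below 0.00.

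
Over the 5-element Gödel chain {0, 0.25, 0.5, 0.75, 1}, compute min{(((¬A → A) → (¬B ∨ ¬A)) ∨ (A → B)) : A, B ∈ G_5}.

0.25

The minimum is attained at A = 0.5, B = 0.25:
  ¬A: Gödel ¬ of 0.5 = 0 (operand ≠ 0)
  (¬A → A): 0 ≤ 0.5, so result = 1
  ¬B: Gödel ¬ of 0.25 = 0 (operand ≠ 0)
  ¬A: Gödel ¬ of 0.5 = 0 (operand ≠ 0)
  (¬B ∨ ¬A) = max(0, 0) = 0
  ((¬A → A) → (¬B ∨ ¬A)): 1 > 0, so result = 0
  (A → B): 0.5 > 0.25, so result = 0.25
  (((¬A → A) → (¬B ∨ ¬A)) ∨ (A → B)) = max(0, 0.25) = 0.25
Checking all 25 assignments confirms none give a value below 0.25.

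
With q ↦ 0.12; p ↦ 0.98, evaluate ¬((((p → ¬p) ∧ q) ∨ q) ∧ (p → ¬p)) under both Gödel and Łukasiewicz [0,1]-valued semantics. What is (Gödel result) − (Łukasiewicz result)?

0.04

Gödel evaluation:
  ¬p: Gödel ¬ of 0.98 = 0 (operand ≠ 0)
  (p → ¬p): 0.98 > 0, so result = 0
  ((p → ¬p) ∧ q) = min(0, 0.12) = 0
  (((p → ¬p) ∧ q) ∨ q) = max(0, 0.12) = 0.12
  ¬p: Gödel ¬ of 0.98 = 0 (operand ≠ 0)
  (p → ¬p): 0.98 > 0, so result = 0
  ((((p → ¬p) ∧ q) ∨ q) ∧ (p → ¬p)) = min(0.12, 0) = 0
  ¬((((p → ¬p) ∧ q) ∨ q) ∧ (p → ¬p)): Gödel ¬ of 0 = 1 (operand is 0)
  Gödel value = 1
Łukasiewicz evaluation:
  ¬p: Łukasiewicz ¬ gives 1 − 0.98 = 0.02
  (p → ¬p): min(1, 1 − 0.98 + 0.02) = 0.04
  ((p → ¬p) ∧ q) = min(0.04, 0.12) = 0.04
  (((p → ¬p) ∧ q) ∨ q) = max(0.04, 0.12) = 0.12
  ¬p: Łukasiewicz ¬ gives 1 − 0.98 = 0.02
  (p → ¬p): min(1, 1 − 0.98 + 0.02) = 0.04
  ((((p → ¬p) ∧ q) ∨ q) ∧ (p → ¬p)) = min(0.12, 0.04) = 0.04
  ¬((((p → ¬p) ∧ q) ∨ q) ∧ (p → ¬p)): Łukasiewicz ¬ gives 1 − 0.04 = 0.96
  Łukasiewicz value = 0.96
Difference: 1 − 0.96 = 0.04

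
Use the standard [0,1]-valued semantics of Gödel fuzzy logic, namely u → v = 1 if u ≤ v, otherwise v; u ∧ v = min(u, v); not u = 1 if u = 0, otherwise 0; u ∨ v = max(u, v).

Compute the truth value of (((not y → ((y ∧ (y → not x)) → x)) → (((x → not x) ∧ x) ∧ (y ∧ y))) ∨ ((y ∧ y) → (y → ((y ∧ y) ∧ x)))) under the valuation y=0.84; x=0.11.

0.11

not y: Gödel ¬ of 0.84 = 0 (operand ≠ 0)
not x: Gödel ¬ of 0.11 = 0 (operand ≠ 0)
(y → not x): 0.84 > 0, so result = 0
(y ∧ (y → not x)) = min(0.84, 0) = 0
((y ∧ (y → not x)) → x): 0 ≤ 0.11, so result = 1
(not y → ((y ∧ (y → not x)) → x)): 0 ≤ 1, so result = 1
not x: Gödel ¬ of 0.11 = 0 (operand ≠ 0)
(x → not x): 0.11 > 0, so result = 0
((x → not x) ∧ x) = min(0, 0.11) = 0
(y ∧ y) = min(0.84, 0.84) = 0.84
(((x → not x) ∧ x) ∧ (y ∧ y)) = min(0, 0.84) = 0
((not y → ((y ∧ (y → not x)) → x)) → (((x → not x) ∧ x) ∧ (y ∧ y))): 1 > 0, so result = 0
(y ∧ y) = min(0.84, 0.84) = 0.84
(y ∧ y) = min(0.84, 0.84) = 0.84
((y ∧ y) ∧ x) = min(0.84, 0.11) = 0.11
(y → ((y ∧ y) ∧ x)): 0.84 > 0.11, so result = 0.11
((y ∧ y) → (y → ((y ∧ y) ∧ x))): 0.84 > 0.11, so result = 0.11
(((not y → ((y ∧ (y → not x)) → x)) → (((x → not x) ∧ x) ∧ (y ∧ y))) ∨ ((y ∧ y) → (y → ((y ∧ y) ∧ x)))) = max(0, 0.11) = 0.11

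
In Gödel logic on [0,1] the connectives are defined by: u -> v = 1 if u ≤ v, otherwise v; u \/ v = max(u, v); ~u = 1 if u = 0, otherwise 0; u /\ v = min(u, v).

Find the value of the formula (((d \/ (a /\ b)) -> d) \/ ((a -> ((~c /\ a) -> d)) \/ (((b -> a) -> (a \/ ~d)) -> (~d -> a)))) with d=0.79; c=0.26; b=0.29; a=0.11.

(a /\ b) = min(0.11, 0.29) = 0.11
(d \/ (a /\ b)) = max(0.79, 0.11) = 0.79
((d \/ (a /\ b)) -> d): 0.79 ≤ 0.79, so result = 1
~c: Gödel ¬ of 0.26 = 0 (operand ≠ 0)
(~c /\ a) = min(0, 0.11) = 0
((~c /\ a) -> d): 0 ≤ 0.79, so result = 1
(a -> ((~c /\ a) -> d)): 0.11 ≤ 1, so result = 1
(b -> a): 0.29 > 0.11, so result = 0.11
~d: Gödel ¬ of 0.79 = 0 (operand ≠ 0)
(a \/ ~d) = max(0.11, 0) = 0.11
((b -> a) -> (a \/ ~d)): 0.11 ≤ 0.11, so result = 1
~d: Gödel ¬ of 0.79 = 0 (operand ≠ 0)
(~d -> a): 0 ≤ 0.11, so result = 1
(((b -> a) -> (a \/ ~d)) -> (~d -> a)): 1 ≤ 1, so result = 1
((a -> ((~c /\ a) -> d)) \/ (((b -> a) -> (a \/ ~d)) -> (~d -> a))) = max(1, 1) = 1
(((d \/ (a /\ b)) -> d) \/ ((a -> ((~c /\ a) -> d)) \/ (((b -> a) -> (a \/ ~d)) -> (~d -> a)))) = max(1, 1) = 1

1.00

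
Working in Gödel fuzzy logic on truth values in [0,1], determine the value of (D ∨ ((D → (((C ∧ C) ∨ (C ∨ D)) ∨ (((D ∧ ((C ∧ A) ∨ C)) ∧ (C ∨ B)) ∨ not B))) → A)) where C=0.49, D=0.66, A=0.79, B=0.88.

(C ∧ C) = min(0.49, 0.49) = 0.49
(C ∨ D) = max(0.49, 0.66) = 0.66
((C ∧ C) ∨ (C ∨ D)) = max(0.49, 0.66) = 0.66
(C ∧ A) = min(0.49, 0.79) = 0.49
((C ∧ A) ∨ C) = max(0.49, 0.49) = 0.49
(D ∧ ((C ∧ A) ∨ C)) = min(0.66, 0.49) = 0.49
(C ∨ B) = max(0.49, 0.88) = 0.88
((D ∧ ((C ∧ A) ∨ C)) ∧ (C ∨ B)) = min(0.49, 0.88) = 0.49
not B: Gödel ¬ of 0.88 = 0 (operand ≠ 0)
(((D ∧ ((C ∧ A) ∨ C)) ∧ (C ∨ B)) ∨ not B) = max(0.49, 0) = 0.49
(((C ∧ C) ∨ (C ∨ D)) ∨ (((D ∧ ((C ∧ A) ∨ C)) ∧ (C ∨ B)) ∨ not B)) = max(0.66, 0.49) = 0.66
(D → (((C ∧ C) ∨ (C ∨ D)) ∨ (((D ∧ ((C ∧ A) ∨ C)) ∧ (C ∨ B)) ∨ not B))): 0.66 ≤ 0.66, so result = 1
((D → (((C ∧ C) ∨ (C ∨ D)) ∨ (((D ∧ ((C ∧ A) ∨ C)) ∧ (C ∨ B)) ∨ not B))) → A): 1 > 0.79, so result = 0.79
(D ∨ ((D → (((C ∧ C) ∨ (C ∨ D)) ∨ (((D ∧ ((C ∧ A) ∨ C)) ∧ (C ∨ B)) ∨ not B))) → A)) = max(0.66, 0.79) = 0.79

0.79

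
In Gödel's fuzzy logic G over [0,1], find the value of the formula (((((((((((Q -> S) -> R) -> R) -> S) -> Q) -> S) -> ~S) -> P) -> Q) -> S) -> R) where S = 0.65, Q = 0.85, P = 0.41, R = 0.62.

(Q -> S): 0.85 > 0.65, so result = 0.65
((Q -> S) -> R): 0.65 > 0.62, so result = 0.62
(((Q -> S) -> R) -> R): 0.62 ≤ 0.62, so result = 1
((((Q -> S) -> R) -> R) -> S): 1 > 0.65, so result = 0.65
(((((Q -> S) -> R) -> R) -> S) -> Q): 0.65 ≤ 0.85, so result = 1
((((((Q -> S) -> R) -> R) -> S) -> Q) -> S): 1 > 0.65, so result = 0.65
~S: Gödel ¬ of 0.65 = 0 (operand ≠ 0)
(((((((Q -> S) -> R) -> R) -> S) -> Q) -> S) -> ~S): 0.65 > 0, so result = 0
((((((((Q -> S) -> R) -> R) -> S) -> Q) -> S) -> ~S) -> P): 0 ≤ 0.41, so result = 1
(((((((((Q -> S) -> R) -> R) -> S) -> Q) -> S) -> ~S) -> P) -> Q): 1 > 0.85, so result = 0.85
((((((((((Q -> S) -> R) -> R) -> S) -> Q) -> S) -> ~S) -> P) -> Q) -> S): 0.85 > 0.65, so result = 0.65
(((((((((((Q -> S) -> R) -> R) -> S) -> Q) -> S) -> ~S) -> P) -> Q) -> S) -> R): 0.65 > 0.62, so result = 0.62

0.62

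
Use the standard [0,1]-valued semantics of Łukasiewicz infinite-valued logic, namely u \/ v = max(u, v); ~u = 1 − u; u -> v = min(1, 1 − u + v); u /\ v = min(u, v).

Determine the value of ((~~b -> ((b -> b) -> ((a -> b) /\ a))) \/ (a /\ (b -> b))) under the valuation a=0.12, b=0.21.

~b: Łukasiewicz ¬ gives 1 − 0.21 = 0.79
~~b: Łukasiewicz ¬ gives 1 − 0.79 = 0.21
(b -> b): min(1, 1 − 0.21 + 0.21) = 1
(a -> b): min(1, 1 − 0.12 + 0.21) = 1
((a -> b) /\ a) = min(1, 0.12) = 0.12
((b -> b) -> ((a -> b) /\ a)): min(1, 1 − 1 + 0.12) = 0.12
(~~b -> ((b -> b) -> ((a -> b) /\ a))): min(1, 1 − 0.21 + 0.12) = 0.91
(b -> b): min(1, 1 − 0.21 + 0.21) = 1
(a /\ (b -> b)) = min(0.12, 1) = 0.12
((~~b -> ((b -> b) -> ((a -> b) /\ a))) \/ (a /\ (b -> b))) = max(0.91, 0.12) = 0.91

0.91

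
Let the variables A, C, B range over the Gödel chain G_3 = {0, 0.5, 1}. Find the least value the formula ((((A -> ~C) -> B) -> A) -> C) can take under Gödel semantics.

The minimum is attained at A = 0, C = 0, B = 0:
  ~C: Gödel ¬ of 0 = 1 (operand is 0)
  (A -> ~C): 0 ≤ 1, so result = 1
  ((A -> ~C) -> B): 1 > 0, so result = 0
  (((A -> ~C) -> B) -> A): 0 ≤ 0, so result = 1
  ((((A -> ~C) -> B) -> A) -> C): 1 > 0, so result = 0
Checking all 27 assignments confirms none give a value below 0.00.

0.00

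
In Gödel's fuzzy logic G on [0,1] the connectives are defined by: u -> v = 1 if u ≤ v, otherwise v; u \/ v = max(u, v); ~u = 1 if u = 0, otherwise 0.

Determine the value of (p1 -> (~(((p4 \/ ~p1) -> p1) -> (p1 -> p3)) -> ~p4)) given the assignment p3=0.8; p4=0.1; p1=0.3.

1.00

~p1: Gödel ¬ of 0.3 = 0 (operand ≠ 0)
(p4 \/ ~p1) = max(0.1, 0) = 0.1
((p4 \/ ~p1) -> p1): 0.1 ≤ 0.3, so result = 1
(p1 -> p3): 0.3 ≤ 0.8, so result = 1
(((p4 \/ ~p1) -> p1) -> (p1 -> p3)): 1 ≤ 1, so result = 1
~(((p4 \/ ~p1) -> p1) -> (p1 -> p3)): Gödel ¬ of 1 = 0 (operand ≠ 0)
~p4: Gödel ¬ of 0.1 = 0 (operand ≠ 0)
(~(((p4 \/ ~p1) -> p1) -> (p1 -> p3)) -> ~p4): 0 ≤ 0, so result = 1
(p1 -> (~(((p4 \/ ~p1) -> p1) -> (p1 -> p3)) -> ~p4)): 0.3 ≤ 1, so result = 1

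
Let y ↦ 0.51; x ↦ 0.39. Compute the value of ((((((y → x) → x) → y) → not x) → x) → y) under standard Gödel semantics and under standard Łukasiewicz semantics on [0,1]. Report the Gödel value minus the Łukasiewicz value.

Gödel evaluation:
  (y → x): 0.51 > 0.39, so result = 0.39
  ((y → x) → x): 0.39 ≤ 0.39, so result = 1
  (((y → x) → x) → y): 1 > 0.51, so result = 0.51
  not x: Gödel ¬ of 0.39 = 0 (operand ≠ 0)
  ((((y → x) → x) → y) → not x): 0.51 > 0, so result = 0
  (((((y → x) → x) → y) → not x) → x): 0 ≤ 0.39, so result = 1
  ((((((y → x) → x) → y) → not x) → x) → y): 1 > 0.51, so result = 0.51
  Gödel value = 0.51
Łukasiewicz evaluation:
  (y → x): min(1, 1 − 0.51 + 0.39) = 0.88
  ((y → x) → x): min(1, 1 − 0.88 + 0.39) = 0.51
  (((y → x) → x) → y): min(1, 1 − 0.51 + 0.51) = 1
  not x: Łukasiewicz ¬ gives 1 − 0.39 = 0.61
  ((((y → x) → x) → y) → not x): min(1, 1 − 1 + 0.61) = 0.61
  (((((y → x) → x) → y) → not x) → x): min(1, 1 − 0.61 + 0.39) = 0.78
  ((((((y → x) → x) → y) → not x) → x) → y): min(1, 1 − 0.78 + 0.51) = 0.73
  Łukasiewicz value = 0.73
Difference: 0.51 − 0.73 = -0.22

-0.22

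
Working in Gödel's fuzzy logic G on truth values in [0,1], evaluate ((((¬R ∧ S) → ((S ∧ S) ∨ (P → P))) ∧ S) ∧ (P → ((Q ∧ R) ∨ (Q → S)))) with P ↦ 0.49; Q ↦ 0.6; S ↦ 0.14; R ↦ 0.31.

0.14

¬R: Gödel ¬ of 0.31 = 0 (operand ≠ 0)
(¬R ∧ S) = min(0, 0.14) = 0
(S ∧ S) = min(0.14, 0.14) = 0.14
(P → P): 0.49 ≤ 0.49, so result = 1
((S ∧ S) ∨ (P → P)) = max(0.14, 1) = 1
((¬R ∧ S) → ((S ∧ S) ∨ (P → P))): 0 ≤ 1, so result = 1
(((¬R ∧ S) → ((S ∧ S) ∨ (P → P))) ∧ S) = min(1, 0.14) = 0.14
(Q ∧ R) = min(0.6, 0.31) = 0.31
(Q → S): 0.6 > 0.14, so result = 0.14
((Q ∧ R) ∨ (Q → S)) = max(0.31, 0.14) = 0.31
(P → ((Q ∧ R) ∨ (Q → S))): 0.49 > 0.31, so result = 0.31
((((¬R ∧ S) → ((S ∧ S) ∨ (P → P))) ∧ S) ∧ (P → ((Q ∧ R) ∨ (Q → S)))) = min(0.14, 0.31) = 0.14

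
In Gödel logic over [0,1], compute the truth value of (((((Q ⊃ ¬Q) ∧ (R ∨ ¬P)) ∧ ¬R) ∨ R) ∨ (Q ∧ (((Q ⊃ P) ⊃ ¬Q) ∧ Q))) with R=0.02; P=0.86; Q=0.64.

¬Q: Gödel ¬ of 0.64 = 0 (operand ≠ 0)
(Q ⊃ ¬Q): 0.64 > 0, so result = 0
¬P: Gödel ¬ of 0.86 = 0 (operand ≠ 0)
(R ∨ ¬P) = max(0.02, 0) = 0.02
((Q ⊃ ¬Q) ∧ (R ∨ ¬P)) = min(0, 0.02) = 0
¬R: Gödel ¬ of 0.02 = 0 (operand ≠ 0)
(((Q ⊃ ¬Q) ∧ (R ∨ ¬P)) ∧ ¬R) = min(0, 0) = 0
((((Q ⊃ ¬Q) ∧ (R ∨ ¬P)) ∧ ¬R) ∨ R) = max(0, 0.02) = 0.02
(Q ⊃ P): 0.64 ≤ 0.86, so result = 1
¬Q: Gödel ¬ of 0.64 = 0 (operand ≠ 0)
((Q ⊃ P) ⊃ ¬Q): 1 > 0, so result = 0
(((Q ⊃ P) ⊃ ¬Q) ∧ Q) = min(0, 0.64) = 0
(Q ∧ (((Q ⊃ P) ⊃ ¬Q) ∧ Q)) = min(0.64, 0) = 0
(((((Q ⊃ ¬Q) ∧ (R ∨ ¬P)) ∧ ¬R) ∨ R) ∨ (Q ∧ (((Q ⊃ P) ⊃ ¬Q) ∧ Q))) = max(0.02, 0) = 0.02

0.02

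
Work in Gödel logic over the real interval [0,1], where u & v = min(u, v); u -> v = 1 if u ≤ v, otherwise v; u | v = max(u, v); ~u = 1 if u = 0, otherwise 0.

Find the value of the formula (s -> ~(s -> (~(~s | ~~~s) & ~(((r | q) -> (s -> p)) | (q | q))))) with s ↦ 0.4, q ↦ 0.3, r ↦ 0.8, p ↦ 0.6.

1.00

~s: Gödel ¬ of 0.4 = 0 (operand ≠ 0)
~s: Gödel ¬ of 0.4 = 0 (operand ≠ 0)
~~s: Gödel ¬ of 0 = 1 (operand is 0)
~~~s: Gödel ¬ of 1 = 0 (operand ≠ 0)
(~s | ~~~s) = max(0, 0) = 0
~(~s | ~~~s): Gödel ¬ of 0 = 1 (operand is 0)
(r | q) = max(0.8, 0.3) = 0.8
(s -> p): 0.4 ≤ 0.6, so result = 1
((r | q) -> (s -> p)): 0.8 ≤ 1, so result = 1
(q | q) = max(0.3, 0.3) = 0.3
(((r | q) -> (s -> p)) | (q | q)) = max(1, 0.3) = 1
~(((r | q) -> (s -> p)) | (q | q)): Gödel ¬ of 1 = 0 (operand ≠ 0)
(~(~s | ~~~s) & ~(((r | q) -> (s -> p)) | (q | q))) = min(1, 0) = 0
(s -> (~(~s | ~~~s) & ~(((r | q) -> (s -> p)) | (q | q)))): 0.4 > 0, so result = 0
~(s -> (~(~s | ~~~s) & ~(((r | q) -> (s -> p)) | (q | q)))): Gödel ¬ of 0 = 1 (operand is 0)
(s -> ~(s -> (~(~s | ~~~s) & ~(((r | q) -> (s -> p)) | (q | q))))): 0.4 ≤ 1, so result = 1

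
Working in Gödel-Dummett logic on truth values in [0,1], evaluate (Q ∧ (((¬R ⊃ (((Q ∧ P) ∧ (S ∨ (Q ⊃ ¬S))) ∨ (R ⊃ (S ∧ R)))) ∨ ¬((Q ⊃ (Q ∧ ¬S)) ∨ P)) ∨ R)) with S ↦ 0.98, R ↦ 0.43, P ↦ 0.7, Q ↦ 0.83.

¬R: Gödel ¬ of 0.43 = 0 (operand ≠ 0)
(Q ∧ P) = min(0.83, 0.7) = 0.7
¬S: Gödel ¬ of 0.98 = 0 (operand ≠ 0)
(Q ⊃ ¬S): 0.83 > 0, so result = 0
(S ∨ (Q ⊃ ¬S)) = max(0.98, 0) = 0.98
((Q ∧ P) ∧ (S ∨ (Q ⊃ ¬S))) = min(0.7, 0.98) = 0.7
(S ∧ R) = min(0.98, 0.43) = 0.43
(R ⊃ (S ∧ R)): 0.43 ≤ 0.43, so result = 1
(((Q ∧ P) ∧ (S ∨ (Q ⊃ ¬S))) ∨ (R ⊃ (S ∧ R))) = max(0.7, 1) = 1
(¬R ⊃ (((Q ∧ P) ∧ (S ∨ (Q ⊃ ¬S))) ∨ (R ⊃ (S ∧ R)))): 0 ≤ 1, so result = 1
¬S: Gödel ¬ of 0.98 = 0 (operand ≠ 0)
(Q ∧ ¬S) = min(0.83, 0) = 0
(Q ⊃ (Q ∧ ¬S)): 0.83 > 0, so result = 0
((Q ⊃ (Q ∧ ¬S)) ∨ P) = max(0, 0.7) = 0.7
¬((Q ⊃ (Q ∧ ¬S)) ∨ P): Gödel ¬ of 0.7 = 0 (operand ≠ 0)
((¬R ⊃ (((Q ∧ P) ∧ (S ∨ (Q ⊃ ¬S))) ∨ (R ⊃ (S ∧ R)))) ∨ ¬((Q ⊃ (Q ∧ ¬S)) ∨ P)) = max(1, 0) = 1
(((¬R ⊃ (((Q ∧ P) ∧ (S ∨ (Q ⊃ ¬S))) ∨ (R ⊃ (S ∧ R)))) ∨ ¬((Q ⊃ (Q ∧ ¬S)) ∨ P)) ∨ R) = max(1, 0.43) = 1
(Q ∧ (((¬R ⊃ (((Q ∧ P) ∧ (S ∨ (Q ⊃ ¬S))) ∨ (R ⊃ (S ∧ R)))) ∨ ¬((Q ⊃ (Q ∧ ¬S)) ∨ P)) ∨ R)) = min(0.83, 1) = 0.83

0.83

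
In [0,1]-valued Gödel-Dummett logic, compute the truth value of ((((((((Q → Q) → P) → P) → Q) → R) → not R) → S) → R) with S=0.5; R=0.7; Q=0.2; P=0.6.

(Q → Q): 0.2 ≤ 0.2, so result = 1
((Q → Q) → P): 1 > 0.6, so result = 0.6
(((Q → Q) → P) → P): 0.6 ≤ 0.6, so result = 1
((((Q → Q) → P) → P) → Q): 1 > 0.2, so result = 0.2
(((((Q → Q) → P) → P) → Q) → R): 0.2 ≤ 0.7, so result = 1
not R: Gödel ¬ of 0.7 = 0 (operand ≠ 0)
((((((Q → Q) → P) → P) → Q) → R) → not R): 1 > 0, so result = 0
(((((((Q → Q) → P) → P) → Q) → R) → not R) → S): 0 ≤ 0.5, so result = 1
((((((((Q → Q) → P) → P) → Q) → R) → not R) → S) → R): 1 > 0.7, so result = 0.7

0.70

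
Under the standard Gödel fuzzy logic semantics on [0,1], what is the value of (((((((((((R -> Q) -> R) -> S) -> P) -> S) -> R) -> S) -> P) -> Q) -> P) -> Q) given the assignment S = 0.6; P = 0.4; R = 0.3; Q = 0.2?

(R -> Q): 0.3 > 0.2, so result = 0.2
((R -> Q) -> R): 0.2 ≤ 0.3, so result = 1
(((R -> Q) -> R) -> S): 1 > 0.6, so result = 0.6
((((R -> Q) -> R) -> S) -> P): 0.6 > 0.4, so result = 0.4
(((((R -> Q) -> R) -> S) -> P) -> S): 0.4 ≤ 0.6, so result = 1
((((((R -> Q) -> R) -> S) -> P) -> S) -> R): 1 > 0.3, so result = 0.3
(((((((R -> Q) -> R) -> S) -> P) -> S) -> R) -> S): 0.3 ≤ 0.6, so result = 1
((((((((R -> Q) -> R) -> S) -> P) -> S) -> R) -> S) -> P): 1 > 0.4, so result = 0.4
(((((((((R -> Q) -> R) -> S) -> P) -> S) -> R) -> S) -> P) -> Q): 0.4 > 0.2, so result = 0.2
((((((((((R -> Q) -> R) -> S) -> P) -> S) -> R) -> S) -> P) -> Q) -> P): 0.2 ≤ 0.4, so result = 1
(((((((((((R -> Q) -> R) -> S) -> P) -> S) -> R) -> S) -> P) -> Q) -> P) -> Q): 1 > 0.2, so result = 0.2

0.20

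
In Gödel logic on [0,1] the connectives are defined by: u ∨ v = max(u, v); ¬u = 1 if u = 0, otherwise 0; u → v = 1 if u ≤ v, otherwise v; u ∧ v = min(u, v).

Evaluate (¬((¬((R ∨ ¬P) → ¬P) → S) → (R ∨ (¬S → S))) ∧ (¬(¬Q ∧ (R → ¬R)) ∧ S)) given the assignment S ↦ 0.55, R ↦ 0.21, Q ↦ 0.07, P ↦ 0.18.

0.00

¬P: Gödel ¬ of 0.18 = 0 (operand ≠ 0)
(R ∨ ¬P) = max(0.21, 0) = 0.21
¬P: Gödel ¬ of 0.18 = 0 (operand ≠ 0)
((R ∨ ¬P) → ¬P): 0.21 > 0, so result = 0
¬((R ∨ ¬P) → ¬P): Gödel ¬ of 0 = 1 (operand is 0)
(¬((R ∨ ¬P) → ¬P) → S): 1 > 0.55, so result = 0.55
¬S: Gödel ¬ of 0.55 = 0 (operand ≠ 0)
(¬S → S): 0 ≤ 0.55, so result = 1
(R ∨ (¬S → S)) = max(0.21, 1) = 1
((¬((R ∨ ¬P) → ¬P) → S) → (R ∨ (¬S → S))): 0.55 ≤ 1, so result = 1
¬((¬((R ∨ ¬P) → ¬P) → S) → (R ∨ (¬S → S))): Gödel ¬ of 1 = 0 (operand ≠ 0)
¬Q: Gödel ¬ of 0.07 = 0 (operand ≠ 0)
¬R: Gödel ¬ of 0.21 = 0 (operand ≠ 0)
(R → ¬R): 0.21 > 0, so result = 0
(¬Q ∧ (R → ¬R)) = min(0, 0) = 0
¬(¬Q ∧ (R → ¬R)): Gödel ¬ of 0 = 1 (operand is 0)
(¬(¬Q ∧ (R → ¬R)) ∧ S) = min(1, 0.55) = 0.55
(¬((¬((R ∨ ¬P) → ¬P) → S) → (R ∨ (¬S → S))) ∧ (¬(¬Q ∧ (R → ¬R)) ∧ S)) = min(0, 0.55) = 0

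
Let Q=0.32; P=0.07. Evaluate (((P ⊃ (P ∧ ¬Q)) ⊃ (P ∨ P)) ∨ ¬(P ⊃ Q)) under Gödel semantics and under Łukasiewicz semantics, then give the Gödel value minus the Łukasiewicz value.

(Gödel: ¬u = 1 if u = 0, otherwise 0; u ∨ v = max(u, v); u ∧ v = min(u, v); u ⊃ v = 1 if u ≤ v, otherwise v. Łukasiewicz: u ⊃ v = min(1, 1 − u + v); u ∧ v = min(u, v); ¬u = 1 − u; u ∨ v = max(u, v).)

Gödel evaluation:
  ¬Q: Gödel ¬ of 0.32 = 0 (operand ≠ 0)
  (P ∧ ¬Q) = min(0.07, 0) = 0
  (P ⊃ (P ∧ ¬Q)): 0.07 > 0, so result = 0
  (P ∨ P) = max(0.07, 0.07) = 0.07
  ((P ⊃ (P ∧ ¬Q)) ⊃ (P ∨ P)): 0 ≤ 0.07, so result = 1
  (P ⊃ Q): 0.07 ≤ 0.32, so result = 1
  ¬(P ⊃ Q): Gödel ¬ of 1 = 0 (operand ≠ 0)
  (((P ⊃ (P ∧ ¬Q)) ⊃ (P ∨ P)) ∨ ¬(P ⊃ Q)) = max(1, 0) = 1
  Gödel value = 1
Łukasiewicz evaluation:
  ¬Q: Łukasiewicz ¬ gives 1 − 0.32 = 0.68
  (P ∧ ¬Q) = min(0.07, 0.68) = 0.07
  (P ⊃ (P ∧ ¬Q)): min(1, 1 − 0.07 + 0.07) = 1
  (P ∨ P) = max(0.07, 0.07) = 0.07
  ((P ⊃ (P ∧ ¬Q)) ⊃ (P ∨ P)): min(1, 1 − 1 + 0.07) = 0.07
  (P ⊃ Q): min(1, 1 − 0.07 + 0.32) = 1
  ¬(P ⊃ Q): Łukasiewicz ¬ gives 1 − 1 = 0
  (((P ⊃ (P ∧ ¬Q)) ⊃ (P ∨ P)) ∨ ¬(P ⊃ Q)) = max(0.07, 0) = 0.07
  Łukasiewicz value = 0.07
Difference: 1 − 0.07 = 0.93

0.93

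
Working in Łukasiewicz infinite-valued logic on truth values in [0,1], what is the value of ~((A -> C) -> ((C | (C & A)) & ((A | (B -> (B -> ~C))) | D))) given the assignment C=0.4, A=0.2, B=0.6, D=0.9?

(A -> C): min(1, 1 − 0.2 + 0.4) = 1
(C & A) = min(0.4, 0.2) = 0.2
(C | (C & A)) = max(0.4, 0.2) = 0.4
~C: Łukasiewicz ¬ gives 1 − 0.4 = 0.6
(B -> ~C): min(1, 1 − 0.6 + 0.6) = 1
(B -> (B -> ~C)): min(1, 1 − 0.6 + 1) = 1
(A | (B -> (B -> ~C))) = max(0.2, 1) = 1
((A | (B -> (B -> ~C))) | D) = max(1, 0.9) = 1
((C | (C & A)) & ((A | (B -> (B -> ~C))) | D)) = min(0.4, 1) = 0.4
((A -> C) -> ((C | (C & A)) & ((A | (B -> (B -> ~C))) | D))): min(1, 1 − 1 + 0.4) = 0.4
~((A -> C) -> ((C | (C & A)) & ((A | (B -> (B -> ~C))) | D))): Łukasiewicz ¬ gives 1 − 0.4 = 0.6

0.60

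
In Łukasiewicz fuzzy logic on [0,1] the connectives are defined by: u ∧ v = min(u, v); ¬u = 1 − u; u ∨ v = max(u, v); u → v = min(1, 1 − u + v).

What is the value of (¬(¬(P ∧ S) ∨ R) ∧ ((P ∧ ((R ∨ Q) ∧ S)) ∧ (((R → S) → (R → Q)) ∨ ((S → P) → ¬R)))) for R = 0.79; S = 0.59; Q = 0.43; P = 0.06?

(P ∧ S) = min(0.06, 0.59) = 0.06
¬(P ∧ S): Łukasiewicz ¬ gives 1 − 0.06 = 0.94
(¬(P ∧ S) ∨ R) = max(0.94, 0.79) = 0.94
¬(¬(P ∧ S) ∨ R): Łukasiewicz ¬ gives 1 − 0.94 = 0.06
(R ∨ Q) = max(0.79, 0.43) = 0.79
((R ∨ Q) ∧ S) = min(0.79, 0.59) = 0.59
(P ∧ ((R ∨ Q) ∧ S)) = min(0.06, 0.59) = 0.06
(R → S): min(1, 1 − 0.79 + 0.59) = 0.8
(R → Q): min(1, 1 − 0.79 + 0.43) = 0.64
((R → S) → (R → Q)): min(1, 1 − 0.8 + 0.64) = 0.84
(S → P): min(1, 1 − 0.59 + 0.06) = 0.47
¬R: Łukasiewicz ¬ gives 1 − 0.79 = 0.21
((S → P) → ¬R): min(1, 1 − 0.47 + 0.21) = 0.74
(((R → S) → (R → Q)) ∨ ((S → P) → ¬R)) = max(0.84, 0.74) = 0.84
((P ∧ ((R ∨ Q) ∧ S)) ∧ (((R → S) → (R → Q)) ∨ ((S → P) → ¬R))) = min(0.06, 0.84) = 0.06
(¬(¬(P ∧ S) ∨ R) ∧ ((P ∧ ((R ∨ Q) ∧ S)) ∧ (((R → S) → (R → Q)) ∨ ((S → P) → ¬R)))) = min(0.06, 0.06) = 0.06

0.06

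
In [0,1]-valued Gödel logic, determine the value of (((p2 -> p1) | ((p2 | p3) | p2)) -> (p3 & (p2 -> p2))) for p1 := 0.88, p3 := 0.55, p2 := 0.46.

0.55

(p2 -> p1): 0.46 ≤ 0.88, so result = 1
(p2 | p3) = max(0.46, 0.55) = 0.55
((p2 | p3) | p2) = max(0.55, 0.46) = 0.55
((p2 -> p1) | ((p2 | p3) | p2)) = max(1, 0.55) = 1
(p2 -> p2): 0.46 ≤ 0.46, so result = 1
(p3 & (p2 -> p2)) = min(0.55, 1) = 0.55
(((p2 -> p1) | ((p2 | p3) | p2)) -> (p3 & (p2 -> p2))): 1 > 0.55, so result = 0.55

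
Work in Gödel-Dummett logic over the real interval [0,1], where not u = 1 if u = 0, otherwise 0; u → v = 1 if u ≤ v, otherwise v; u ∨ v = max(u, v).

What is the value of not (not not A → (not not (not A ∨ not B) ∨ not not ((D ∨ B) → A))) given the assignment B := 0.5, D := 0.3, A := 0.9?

not A: Gödel ¬ of 0.9 = 0 (operand ≠ 0)
not not A: Gödel ¬ of 0 = 1 (operand is 0)
not A: Gödel ¬ of 0.9 = 0 (operand ≠ 0)
not B: Gödel ¬ of 0.5 = 0 (operand ≠ 0)
(not A ∨ not B) = max(0, 0) = 0
not (not A ∨ not B): Gödel ¬ of 0 = 1 (operand is 0)
not not (not A ∨ not B): Gödel ¬ of 1 = 0 (operand ≠ 0)
(D ∨ B) = max(0.3, 0.5) = 0.5
((D ∨ B) → A): 0.5 ≤ 0.9, so result = 1
not ((D ∨ B) → A): Gödel ¬ of 1 = 0 (operand ≠ 0)
not not ((D ∨ B) → A): Gödel ¬ of 0 = 1 (operand is 0)
(not not (not A ∨ not B) ∨ not not ((D ∨ B) → A)) = max(0, 1) = 1
(not not A → (not not (not A ∨ not B) ∨ not not ((D ∨ B) → A))): 1 ≤ 1, so result = 1
not (not not A → (not not (not A ∨ not B) ∨ not not ((D ∨ B) → A))): Gödel ¬ of 1 = 0 (operand ≠ 0)

0.00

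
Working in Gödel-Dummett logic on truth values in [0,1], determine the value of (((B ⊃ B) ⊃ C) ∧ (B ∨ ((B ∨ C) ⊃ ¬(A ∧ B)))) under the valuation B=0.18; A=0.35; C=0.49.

0.18

(B ⊃ B): 0.18 ≤ 0.18, so result = 1
((B ⊃ B) ⊃ C): 1 > 0.49, so result = 0.49
(B ∨ C) = max(0.18, 0.49) = 0.49
(A ∧ B) = min(0.35, 0.18) = 0.18
¬(A ∧ B): Gödel ¬ of 0.18 = 0 (operand ≠ 0)
((B ∨ C) ⊃ ¬(A ∧ B)): 0.49 > 0, so result = 0
(B ∨ ((B ∨ C) ⊃ ¬(A ∧ B))) = max(0.18, 0) = 0.18
(((B ⊃ B) ⊃ C) ∧ (B ∨ ((B ∨ C) ⊃ ¬(A ∧ B)))) = min(0.49, 0.18) = 0.18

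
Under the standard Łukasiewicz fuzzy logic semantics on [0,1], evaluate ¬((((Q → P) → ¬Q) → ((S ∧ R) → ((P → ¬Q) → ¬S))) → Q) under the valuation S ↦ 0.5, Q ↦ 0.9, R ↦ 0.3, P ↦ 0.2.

(Q → P): min(1, 1 − 0.9 + 0.2) = 0.3
¬Q: Łukasiewicz ¬ gives 1 − 0.9 = 0.1
((Q → P) → ¬Q): min(1, 1 − 0.3 + 0.1) = 0.8
(S ∧ R) = min(0.5, 0.3) = 0.3
¬Q: Łukasiewicz ¬ gives 1 − 0.9 = 0.1
(P → ¬Q): min(1, 1 − 0.2 + 0.1) = 0.9
¬S: Łukasiewicz ¬ gives 1 − 0.5 = 0.5
((P → ¬Q) → ¬S): min(1, 1 − 0.9 + 0.5) = 0.6
((S ∧ R) → ((P → ¬Q) → ¬S)): min(1, 1 − 0.3 + 0.6) = 1
(((Q → P) → ¬Q) → ((S ∧ R) → ((P → ¬Q) → ¬S))): min(1, 1 − 0.8 + 1) = 1
((((Q → P) → ¬Q) → ((S ∧ R) → ((P → ¬Q) → ¬S))) → Q): min(1, 1 − 1 + 0.9) = 0.9
¬((((Q → P) → ¬Q) → ((S ∧ R) → ((P → ¬Q) → ¬S))) → Q): Łukasiewicz ¬ gives 1 − 0.9 = 0.1

0.10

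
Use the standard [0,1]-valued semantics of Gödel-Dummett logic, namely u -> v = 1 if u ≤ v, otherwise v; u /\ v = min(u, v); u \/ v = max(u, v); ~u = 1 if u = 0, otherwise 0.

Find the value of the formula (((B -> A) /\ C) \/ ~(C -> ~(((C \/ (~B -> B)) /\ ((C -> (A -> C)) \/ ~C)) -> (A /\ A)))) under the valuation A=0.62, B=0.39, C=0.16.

1.00

(B -> A): 0.39 ≤ 0.62, so result = 1
((B -> A) /\ C) = min(1, 0.16) = 0.16
~B: Gödel ¬ of 0.39 = 0 (operand ≠ 0)
(~B -> B): 0 ≤ 0.39, so result = 1
(C \/ (~B -> B)) = max(0.16, 1) = 1
(A -> C): 0.62 > 0.16, so result = 0.16
(C -> (A -> C)): 0.16 ≤ 0.16, so result = 1
~C: Gödel ¬ of 0.16 = 0 (operand ≠ 0)
((C -> (A -> C)) \/ ~C) = max(1, 0) = 1
((C \/ (~B -> B)) /\ ((C -> (A -> C)) \/ ~C)) = min(1, 1) = 1
(A /\ A) = min(0.62, 0.62) = 0.62
(((C \/ (~B -> B)) /\ ((C -> (A -> C)) \/ ~C)) -> (A /\ A)): 1 > 0.62, so result = 0.62
~(((C \/ (~B -> B)) /\ ((C -> (A -> C)) \/ ~C)) -> (A /\ A)): Gödel ¬ of 0.62 = 0 (operand ≠ 0)
(C -> ~(((C \/ (~B -> B)) /\ ((C -> (A -> C)) \/ ~C)) -> (A /\ A))): 0.16 > 0, so result = 0
~(C -> ~(((C \/ (~B -> B)) /\ ((C -> (A -> C)) \/ ~C)) -> (A /\ A))): Gödel ¬ of 0 = 1 (operand is 0)
(((B -> A) /\ C) \/ ~(C -> ~(((C \/ (~B -> B)) /\ ((C -> (A -> C)) \/ ~C)) -> (A /\ A)))) = max(0.16, 1) = 1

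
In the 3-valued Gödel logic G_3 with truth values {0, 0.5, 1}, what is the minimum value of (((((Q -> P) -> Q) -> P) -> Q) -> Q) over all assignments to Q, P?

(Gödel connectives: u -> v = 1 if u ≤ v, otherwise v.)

0.50

The minimum is attained at Q = 0.5, P = 0:
  (Q -> P): 0.5 > 0, so result = 0
  ((Q -> P) -> Q): 0 ≤ 0.5, so result = 1
  (((Q -> P) -> Q) -> P): 1 > 0, so result = 0
  ((((Q -> P) -> Q) -> P) -> Q): 0 ≤ 0.5, so result = 1
  (((((Q -> P) -> Q) -> P) -> Q) -> Q): 1 > 0.5, so result = 0.5
Checking all 9 assignments confirms none give a value below 0.50.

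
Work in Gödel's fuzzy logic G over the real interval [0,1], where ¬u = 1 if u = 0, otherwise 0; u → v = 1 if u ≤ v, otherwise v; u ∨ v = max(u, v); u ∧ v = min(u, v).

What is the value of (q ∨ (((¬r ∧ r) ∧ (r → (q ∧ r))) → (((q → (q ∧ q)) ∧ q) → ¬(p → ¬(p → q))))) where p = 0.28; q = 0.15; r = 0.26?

1.00

¬r: Gödel ¬ of 0.26 = 0 (operand ≠ 0)
(¬r ∧ r) = min(0, 0.26) = 0
(q ∧ r) = min(0.15, 0.26) = 0.15
(r → (q ∧ r)): 0.26 > 0.15, so result = 0.15
((¬r ∧ r) ∧ (r → (q ∧ r))) = min(0, 0.15) = 0
(q ∧ q) = min(0.15, 0.15) = 0.15
(q → (q ∧ q)): 0.15 ≤ 0.15, so result = 1
((q → (q ∧ q)) ∧ q) = min(1, 0.15) = 0.15
(p → q): 0.28 > 0.15, so result = 0.15
¬(p → q): Gödel ¬ of 0.15 = 0 (operand ≠ 0)
(p → ¬(p → q)): 0.28 > 0, so result = 0
¬(p → ¬(p → q)): Gödel ¬ of 0 = 1 (operand is 0)
(((q → (q ∧ q)) ∧ q) → ¬(p → ¬(p → q))): 0.15 ≤ 1, so result = 1
(((¬r ∧ r) ∧ (r → (q ∧ r))) → (((q → (q ∧ q)) ∧ q) → ¬(p → ¬(p → q)))): 0 ≤ 1, so result = 1
(q ∨ (((¬r ∧ r) ∧ (r → (q ∧ r))) → (((q → (q ∧ q)) ∧ q) → ¬(p → ¬(p → q))))) = max(0.15, 1) = 1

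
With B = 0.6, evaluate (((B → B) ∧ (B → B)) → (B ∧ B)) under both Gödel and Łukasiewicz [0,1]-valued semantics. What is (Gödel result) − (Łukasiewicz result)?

Gödel evaluation:
  (B → B): 0.6 ≤ 0.6, so result = 1
  (B → B): 0.6 ≤ 0.6, so result = 1
  ((B → B) ∧ (B → B)) = min(1, 1) = 1
  (B ∧ B) = min(0.6, 0.6) = 0.6
  (((B → B) ∧ (B → B)) → (B ∧ B)): 1 > 0.6, so result = 0.6
  Gödel value = 0.6
Łukasiewicz evaluation:
  (B → B): min(1, 1 − 0.6 + 0.6) = 1
  (B → B): min(1, 1 − 0.6 + 0.6) = 1
  ((B → B) ∧ (B → B)) = min(1, 1) = 1
  (B ∧ B) = min(0.6, 0.6) = 0.6
  (((B → B) ∧ (B → B)) → (B ∧ B)): min(1, 1 − 1 + 0.6) = 0.6
  Łukasiewicz value = 0.6
Difference: 0.6 − 0.6 = 0.00

0.00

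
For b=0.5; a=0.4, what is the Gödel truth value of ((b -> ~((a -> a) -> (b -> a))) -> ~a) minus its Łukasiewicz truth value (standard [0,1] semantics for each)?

0.00

Gödel evaluation:
  (a -> a): 0.4 ≤ 0.4, so result = 1
  (b -> a): 0.5 > 0.4, so result = 0.4
  ((a -> a) -> (b -> a)): 1 > 0.4, so result = 0.4
  ~((a -> a) -> (b -> a)): Gödel ¬ of 0.4 = 0 (operand ≠ 0)
  (b -> ~((a -> a) -> (b -> a))): 0.5 > 0, so result = 0
  ~a: Gödel ¬ of 0.4 = 0 (operand ≠ 0)
  ((b -> ~((a -> a) -> (b -> a))) -> ~a): 0 ≤ 0, so result = 1
  Gödel value = 1
Łukasiewicz evaluation:
  (a -> a): min(1, 1 − 0.4 + 0.4) = 1
  (b -> a): min(1, 1 − 0.5 + 0.4) = 0.9
  ((a -> a) -> (b -> a)): min(1, 1 − 1 + 0.9) = 0.9
  ~((a -> a) -> (b -> a)): Łukasiewicz ¬ gives 1 − 0.9 = 0.1
  (b -> ~((a -> a) -> (b -> a))): min(1, 1 − 0.5 + 0.1) = 0.6
  ~a: Łukasiewicz ¬ gives 1 − 0.4 = 0.6
  ((b -> ~((a -> a) -> (b -> a))) -> ~a): min(1, 1 − 0.6 + 0.6) = 1
  Łukasiewicz value = 1
Difference: 1 − 1 = 0.00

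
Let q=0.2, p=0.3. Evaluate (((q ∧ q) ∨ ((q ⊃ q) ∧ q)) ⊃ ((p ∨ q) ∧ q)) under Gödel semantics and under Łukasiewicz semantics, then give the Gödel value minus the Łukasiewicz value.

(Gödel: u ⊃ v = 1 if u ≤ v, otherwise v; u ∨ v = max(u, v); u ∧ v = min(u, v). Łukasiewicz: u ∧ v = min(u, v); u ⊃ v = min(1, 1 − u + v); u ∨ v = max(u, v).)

0.00

Gödel evaluation:
  (q ∧ q) = min(0.2, 0.2) = 0.2
  (q ⊃ q): 0.2 ≤ 0.2, so result = 1
  ((q ⊃ q) ∧ q) = min(1, 0.2) = 0.2
  ((q ∧ q) ∨ ((q ⊃ q) ∧ q)) = max(0.2, 0.2) = 0.2
  (p ∨ q) = max(0.3, 0.2) = 0.3
  ((p ∨ q) ∧ q) = min(0.3, 0.2) = 0.2
  (((q ∧ q) ∨ ((q ⊃ q) ∧ q)) ⊃ ((p ∨ q) ∧ q)): 0.2 ≤ 0.2, so result = 1
  Gödel value = 1
Łukasiewicz evaluation:
  (q ∧ q) = min(0.2, 0.2) = 0.2
  (q ⊃ q): min(1, 1 − 0.2 + 0.2) = 1
  ((q ⊃ q) ∧ q) = min(1, 0.2) = 0.2
  ((q ∧ q) ∨ ((q ⊃ q) ∧ q)) = max(0.2, 0.2) = 0.2
  (p ∨ q) = max(0.3, 0.2) = 0.3
  ((p ∨ q) ∧ q) = min(0.3, 0.2) = 0.2
  (((q ∧ q) ∨ ((q ⊃ q) ∧ q)) ⊃ ((p ∨ q) ∧ q)): min(1, 1 − 0.2 + 0.2) = 1
  Łukasiewicz value = 1
Difference: 1 − 1 = 0.00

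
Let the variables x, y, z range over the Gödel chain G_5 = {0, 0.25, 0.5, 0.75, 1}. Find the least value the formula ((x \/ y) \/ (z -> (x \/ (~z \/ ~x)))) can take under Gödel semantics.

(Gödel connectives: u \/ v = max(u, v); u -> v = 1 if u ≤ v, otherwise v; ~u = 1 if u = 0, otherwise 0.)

The minimum is attained at x = 0.25, y = 0, z = 0.5:
  (x \/ y) = max(0.25, 0) = 0.25
  ~z: Gödel ¬ of 0.5 = 0 (operand ≠ 0)
  ~x: Gödel ¬ of 0.25 = 0 (operand ≠ 0)
  (~z \/ ~x) = max(0, 0) = 0
  (x \/ (~z \/ ~x)) = max(0.25, 0) = 0.25
  (z -> (x \/ (~z \/ ~x))): 0.5 > 0.25, so result = 0.25
  ((x \/ y) \/ (z -> (x \/ (~z \/ ~x)))) = max(0.25, 0.25) = 0.25
Checking all 125 assignments confirms none give a value below 0.25.

0.25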